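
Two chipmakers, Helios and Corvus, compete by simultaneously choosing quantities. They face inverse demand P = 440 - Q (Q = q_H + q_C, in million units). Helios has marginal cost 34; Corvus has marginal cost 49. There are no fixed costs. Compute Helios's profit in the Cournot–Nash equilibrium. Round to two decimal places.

Helios's profit: π_H = (440 - Q)q_H - (34q_H). Setting ∂π_H/∂q_H = 0: 406 - 2q_H - (q_C) = 0.
Corvus's profit: π_C = (440 - Q)q_C - (49q_C). Setting ∂π_C/∂q_C = 0: 391 - 2q_C - (q_H) = 0.
Rearranging gives the reaction functions q_H = (406 - q_C)/2 and q_C = (391 - q_H)/2.
Solving the pair: q_H = 421/3, q_C = 376/3.
Price P = 440 - 797/3 = 523/3.
Helios's profit: (523/3 - 34)·(421/3) = 19693.4444.

19693.44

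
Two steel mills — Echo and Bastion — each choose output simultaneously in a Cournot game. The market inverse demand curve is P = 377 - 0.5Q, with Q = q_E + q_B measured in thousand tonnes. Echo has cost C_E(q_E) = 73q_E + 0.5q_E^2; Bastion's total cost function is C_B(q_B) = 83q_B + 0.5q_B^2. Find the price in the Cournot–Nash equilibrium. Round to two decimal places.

257.40

Echo's profit: π_E = (377 - 0.5Q)q_E - (73q_E + (1/2)q_E²). Setting ∂π_E/∂q_E = 0: 304 - 2q_E - (1/2)(q_B) = 0.
Bastion's profit: π_B = (377 - 0.5Q)q_B - (83q_B + (1/2)q_B²). Setting ∂π_B/∂q_B = 0: 294 - 2q_B - (1/2)(q_E) = 0.
Rearranging gives the reaction functions q_E = (304 - (1/2)q_B)/2 and q_B = (294 - (1/2)q_E)/2.
Substituting one into the other gives q_E = 1844/15 and q_B = 1744/15.
Total output Q = 1196/5, so price P = 377 - (1/2)·(1196/5) = 1287/5.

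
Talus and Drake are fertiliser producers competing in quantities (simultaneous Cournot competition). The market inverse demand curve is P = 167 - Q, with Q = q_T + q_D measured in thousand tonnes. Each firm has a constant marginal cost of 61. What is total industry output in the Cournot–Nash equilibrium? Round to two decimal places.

70.67

A representative firm's profit is π_i = q_i(167 - Q) - 61q_i.
First-order condition (treating rivals' output as given): 106 - 2q_i - q_j = 0.
With identical firms every q_j equals q_i, so q_j = q_i and 106 = 3q_i, giving q_i = 106/3.
Total output Q = 106/3 + 106/3 = 212/3.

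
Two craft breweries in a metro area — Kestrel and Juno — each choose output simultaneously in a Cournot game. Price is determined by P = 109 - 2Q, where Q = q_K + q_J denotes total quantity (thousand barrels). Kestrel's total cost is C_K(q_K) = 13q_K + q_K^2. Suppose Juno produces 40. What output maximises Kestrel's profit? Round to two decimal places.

2.67

With the rival's output fixed at 40, Kestrel's profit is π_K = (109 - 2·40 - 2q_K)q_K - (13q_K + q_K²) = (29 - 2q_K)q_K - (13q_K + q_K²).
∂π_K/∂q_K = 16 - 6q_K = 0, so q_K = 8/3.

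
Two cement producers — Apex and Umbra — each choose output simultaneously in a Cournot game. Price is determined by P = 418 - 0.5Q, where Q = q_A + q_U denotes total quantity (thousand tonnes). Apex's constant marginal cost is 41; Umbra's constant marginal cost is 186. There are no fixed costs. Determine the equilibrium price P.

215

Apex's profit: π_A = (418 - 0.5Q)q_A - (41q_A). Setting ∂π_A/∂q_A = 0: 377 - q_A - (1/2)(q_U) = 0.
Umbra's profit: π_U = (418 - 0.5Q)q_U - (186q_U). Setting ∂π_U/∂q_U = 0: 232 - q_U - (1/2)(q_A) = 0.
Rearranging gives the reaction functions q_A = (377 - (1/2)q_U) and q_U = (232 - (1/2)q_A).
Substituting one into the other gives q_A = 348 and q_U = 58.
Total output Q = 406, so price P = 418 - (1/2)·406 = 215.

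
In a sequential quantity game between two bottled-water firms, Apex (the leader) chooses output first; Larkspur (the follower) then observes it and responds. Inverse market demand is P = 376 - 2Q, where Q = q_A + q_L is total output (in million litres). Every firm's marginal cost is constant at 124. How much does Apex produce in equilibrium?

The follower Larkspur best-responds to any q_A: π_L = (376 - 2Q)q_L - 124q_L.
Follower FOC: 252 - 2q_A - 4q_L = 0, so q_L(q_A) = (252 - 2q_A)/4.
Apex substitutes q_L(q_A) into its own profit: π_A = q_A(376 - 2q_A - (252 - 2q_A)/2) - 124q_A = (250 - q_A)q_A - 124q_A.
The leader's first-order condition 126 - 2q_A = 0 yields q_A = 63.
Then q_L = (252 - 2·63)/4 = 63/2.

63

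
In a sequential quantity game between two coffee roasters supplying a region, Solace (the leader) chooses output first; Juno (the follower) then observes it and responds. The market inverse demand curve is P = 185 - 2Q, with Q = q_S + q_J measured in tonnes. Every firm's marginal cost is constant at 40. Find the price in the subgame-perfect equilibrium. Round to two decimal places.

76.25

Solve by backward induction. Given q_S, the follower Juno maximises π_J = (185 - 2q_S - 2q_J)q_J - 40q_J.
Follower FOC: 145 - 2q_S - 4q_J = 0, so q_J(q_S) = (145 - 2q_S)/4.
Solace substitutes q_J(q_S) into its own profit: π_S = q_S(185 - 2q_S - (145 - 2q_S)/2) - 40q_S = (225/2 - q_S)q_S - 40q_S.
The leader's first-order condition 145/2 - 2q_S = 0 yields q_S = 145/4.
Then q_J = (145 - 2·(145/4))/4 = 145/8.
Total output Q = 435/8, so price P = 185 - 2·(435/8) = 305/4.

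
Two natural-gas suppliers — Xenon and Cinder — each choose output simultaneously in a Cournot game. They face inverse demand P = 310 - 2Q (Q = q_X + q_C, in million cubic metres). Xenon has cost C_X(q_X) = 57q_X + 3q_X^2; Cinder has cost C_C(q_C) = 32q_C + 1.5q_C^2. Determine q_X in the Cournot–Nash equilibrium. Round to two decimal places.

Xenon's profit: π_X = (310 - 2Q)q_X - (57q_X + 3q_X²). Setting ∂π_X/∂q_X = 0: 253 - 10q_X - 2(q_C) = 0.
Cinder's profit: π_C = (310 - 2Q)q_C - (32q_C + (3/2)q_C²). Setting ∂π_C/∂q_C = 0: 278 - 7q_C - 2(q_X) = 0.
Best responses: q_X = (253 - 2q_C)/10, q_C = (278 - 2q_X)/7.
Solving the pair: q_X = 405/22, q_C = 379/11.

18.41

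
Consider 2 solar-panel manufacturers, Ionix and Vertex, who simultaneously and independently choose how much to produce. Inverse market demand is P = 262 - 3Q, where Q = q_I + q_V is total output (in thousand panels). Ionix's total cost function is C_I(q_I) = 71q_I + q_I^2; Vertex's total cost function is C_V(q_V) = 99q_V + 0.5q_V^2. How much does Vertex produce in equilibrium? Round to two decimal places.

15.55

Ionix's profit: π_I = (262 - 3Q)q_I - (71q_I + q_I²). Setting ∂π_I/∂q_I = 0: 191 - 8q_I - 3(q_V) = 0.
Vertex's first-order condition: 163 - 7q_V - 3(q_I) = 0.
Rearranging gives the reaction functions q_I = (191 - 3q_V)/8 and q_V = (163 - 3q_I)/7.
Substituting one into the other gives q_I = 848/47 and q_V = 731/47.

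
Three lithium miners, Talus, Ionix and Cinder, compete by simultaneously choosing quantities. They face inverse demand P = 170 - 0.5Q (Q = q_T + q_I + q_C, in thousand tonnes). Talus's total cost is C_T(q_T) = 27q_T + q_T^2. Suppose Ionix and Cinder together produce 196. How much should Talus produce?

With rivals' combined output fixed at 196, Talus's profit is π_T = (170 - (1/2)·196 - (1/2)q_T)q_T - (27q_T + q_T²) = (72 - (1/2)q_T)q_T - (27q_T + q_T²).
∂π_T/∂q_T = 45 - 3q_T = 0, so q_T = 15.

15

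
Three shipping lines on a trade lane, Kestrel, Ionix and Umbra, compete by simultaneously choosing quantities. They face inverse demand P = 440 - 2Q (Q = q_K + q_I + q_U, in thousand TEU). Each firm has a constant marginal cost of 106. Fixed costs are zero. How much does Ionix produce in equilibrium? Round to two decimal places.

Each firm earns π_i = (440 - 2Q)q_i - 106q_i.
Setting ∂π_i/∂q_i = 0 with rivals' quantities fixed: 334 - 4q_i - 2·Σ_{j≠i} q_j = 0.
With identical firms every q_j equals q_i, so Σ_{j≠i} q_j = 2q_i and 334 = 8q_i, giving q_i = 167/4.

41.75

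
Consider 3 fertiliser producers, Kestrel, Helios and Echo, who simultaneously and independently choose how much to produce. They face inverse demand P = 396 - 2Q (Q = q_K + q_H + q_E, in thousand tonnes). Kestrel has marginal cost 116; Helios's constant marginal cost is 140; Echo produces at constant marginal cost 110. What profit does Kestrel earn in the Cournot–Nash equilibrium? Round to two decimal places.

2775.13

Kestrel's profit: π_K = (396 - 2Q)q_K - (116q_K). Setting ∂π_K/∂q_K = 0: 280 - 4q_K - 2(q_H + q_E) = 0.
Helios's profit: π_H = (396 - 2Q)q_H - (140q_H). Setting ∂π_H/∂q_H = 0: 256 - 4q_H - 2(q_K + q_E) = 0.
Echo's profit: π_E = (396 - 2Q)q_E - (110q_E). Setting ∂π_E/∂q_E = 0: 286 - 4q_E - 2(q_K + q_H) = 0.
Adding the 3 conditions: 822 − 4Q − 4Q = 0, i.e. Q = 411/4.
Back-substituting: q_K = (280 − 411/2)/2 = 149/4, q_H = (256 − 411/2)/2 = 101/4, q_E = (286 − 411/2)/2 = 161/4.
Price P = 396 - 2·(411/4) = 381/2.
Kestrel's profit: (381/2 - 116)·(149/4) = 2775.1250.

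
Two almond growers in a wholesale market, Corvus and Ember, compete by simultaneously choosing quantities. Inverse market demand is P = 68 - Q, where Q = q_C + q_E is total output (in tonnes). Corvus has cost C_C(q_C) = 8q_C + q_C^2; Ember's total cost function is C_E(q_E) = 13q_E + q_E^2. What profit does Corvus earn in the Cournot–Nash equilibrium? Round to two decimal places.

304.22

Corvus's profit: π_C = (68 - Q)q_C - (8q_C + q_C²). Setting ∂π_C/∂q_C = 0: 60 - 4q_C - (q_E) = 0.
Ember's profit: π_E = (68 - Q)q_E - (13q_E + q_E²). Setting ∂π_E/∂q_E = 0: 55 - 4q_E - (q_C) = 0.
Best responses: q_C = (60 - q_E)/4, q_E = (55 - q_C)/4.
Solving the pair: q_C = 37/3, q_E = 32/3.
Price P = 68 - 23 = 45.
Corvus's profit: 45·(37/3) - 8·(37/3) - (37/3)² = 304.2222.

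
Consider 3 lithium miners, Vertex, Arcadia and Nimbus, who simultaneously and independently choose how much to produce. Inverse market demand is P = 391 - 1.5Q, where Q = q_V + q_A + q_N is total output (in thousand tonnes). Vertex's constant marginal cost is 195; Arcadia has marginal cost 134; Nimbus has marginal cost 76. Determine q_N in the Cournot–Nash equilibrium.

82

Vertex's profit: π_V = (391 - 1.5Q)q_V - (195q_V). Setting ∂π_V/∂q_V = 0: 196 - 3q_V - (3/2)(q_A + q_N) = 0.
Arcadia's first-order condition: 257 - 3q_A - (3/2)(q_V + q_N) = 0.
Nimbus's first-order condition: 315 - 3q_N - (3/2)(q_V + q_A) = 0.
Adding the 3 conditions: 768 − 3Q − 3Q = 0, i.e. Q = 128.
Back-substituting: q_V = (196 − 192)/(3/2) = 8/3, q_A = (257 − 192)/(3/2) = 130/3, q_N = (315 − 192)/(3/2) = 82.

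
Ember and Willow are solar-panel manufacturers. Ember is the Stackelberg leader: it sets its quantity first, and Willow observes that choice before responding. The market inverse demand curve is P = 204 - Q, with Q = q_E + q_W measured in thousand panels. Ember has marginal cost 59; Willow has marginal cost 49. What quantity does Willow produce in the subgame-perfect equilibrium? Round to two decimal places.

43.75

Solve by backward induction. Given q_E, the follower Willow maximises π_W = (204 - q_E - q_W)q_W - 49q_W.
Setting the follower's marginal profit to zero, 155 - q_E - 2q_W = 0, i.e. q_W = (155 - q_E)/2.
The leader anticipates this reaction. Substituting into P = 204 - Q gives P = 253/2 - (1/2)q_E, so π_E = (253/2 - (1/2)q_E)q_E - 59q_E.
The leader's first-order condition 135/2 - q_E = 0 yields q_E = 135/2.
Then q_W = (155 - 135/2)/2 = 175/4.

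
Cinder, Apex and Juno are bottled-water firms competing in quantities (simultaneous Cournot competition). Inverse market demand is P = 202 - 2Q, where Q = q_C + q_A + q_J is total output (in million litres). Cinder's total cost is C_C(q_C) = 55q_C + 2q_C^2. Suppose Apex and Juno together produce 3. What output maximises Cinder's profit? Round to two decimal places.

17.63

With rivals' combined output fixed at 3, Cinder's profit is π_C = (202 - 2·3 - 2q_C)q_C - (55q_C + 2q_C²) = (196 - 2q_C)q_C - (55q_C + 2q_C²).
∂π_C/∂q_C = 141 - 8q_C = 0, so q_C = 141/8.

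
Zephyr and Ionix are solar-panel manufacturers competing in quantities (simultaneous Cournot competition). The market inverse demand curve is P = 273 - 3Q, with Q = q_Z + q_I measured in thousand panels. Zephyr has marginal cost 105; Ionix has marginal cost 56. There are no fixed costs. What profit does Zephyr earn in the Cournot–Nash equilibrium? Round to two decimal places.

524.48

Zephyr's profit: π_Z = (273 - 3Q)q_Z - (105q_Z). Setting ∂π_Z/∂q_Z = 0: 168 - 6q_Z - 3(q_I) = 0.
Ionix's profit: π_I = (273 - 3Q)q_I - (56q_I). Setting ∂π_I/∂q_I = 0: 217 - 6q_I - 3(q_Z) = 0.
Rearranging gives the reaction functions q_Z = (168 - 3q_I)/6 and q_I = (217 - 3q_Z)/6.
Solving the pair: q_Z = 119/9, q_I = 266/9.
Price P = 273 - 3·(385/9) = 434/3.
Zephyr's profit: (434/3 - 105)·(119/9) = 524.4815.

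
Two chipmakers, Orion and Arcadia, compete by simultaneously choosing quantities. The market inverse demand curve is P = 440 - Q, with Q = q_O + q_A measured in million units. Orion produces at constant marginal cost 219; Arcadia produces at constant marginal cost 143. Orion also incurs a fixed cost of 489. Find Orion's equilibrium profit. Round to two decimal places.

Orion's profit: π_O = (440 - Q)q_O - (219q_O). Setting ∂π_O/∂q_O = 0: 221 - 2q_O - (q_A) = 0.
Arcadia's profit: π_A = (440 - Q)q_A - (143q_A). Setting ∂π_A/∂q_A = 0: 297 - 2q_A - (q_O) = 0.
Best responses: q_O = (221 - q_A)/2, q_A = (297 - q_O)/2.
Substituting one into the other gives q_O = 145/3 and q_A = 373/3.
Price P = 440 - 518/3 = 802/3.
Orion's profit: (802/3 - 219)·(145/3) - 489 = 1847.1111.

1847.11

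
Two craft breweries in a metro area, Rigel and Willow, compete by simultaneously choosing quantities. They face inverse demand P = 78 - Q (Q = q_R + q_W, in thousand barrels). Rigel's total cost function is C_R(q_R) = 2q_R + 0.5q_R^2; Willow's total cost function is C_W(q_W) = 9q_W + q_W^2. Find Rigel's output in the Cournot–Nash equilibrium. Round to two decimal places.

Rigel's profit: π_R = (78 - Q)q_R - (2q_R + (1/2)q_R²). Setting ∂π_R/∂q_R = 0: 76 - 3q_R - (q_W) = 0.
Willow's first-order condition: 69 - 4q_W - (q_R) = 0.
Rearranging gives the reaction functions q_R = (76 - q_W)/3 and q_W = (69 - q_R)/4.
Substituting one into the other gives q_R = 235/11 and q_W = 131/11.

21.36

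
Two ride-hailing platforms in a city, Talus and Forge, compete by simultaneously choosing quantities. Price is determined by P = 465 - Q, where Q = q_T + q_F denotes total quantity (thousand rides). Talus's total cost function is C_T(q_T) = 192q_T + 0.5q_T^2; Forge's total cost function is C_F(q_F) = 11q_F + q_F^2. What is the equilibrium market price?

Talus's profit: π_T = (465 - Q)q_T - (192q_T + (1/2)q_T²). Setting ∂π_T/∂q_T = 0: 273 - 3q_T - (q_F) = 0.
Forge's first-order condition: 454 - 4q_F - (q_T) = 0.
So q_T = (273 - q_F)/3 and q_F = (454 - q_T)/4.
Solving the pair: q_T = 58, q_F = 99.
Total output Q = 157, so price P = 465 - 157 = 308.

308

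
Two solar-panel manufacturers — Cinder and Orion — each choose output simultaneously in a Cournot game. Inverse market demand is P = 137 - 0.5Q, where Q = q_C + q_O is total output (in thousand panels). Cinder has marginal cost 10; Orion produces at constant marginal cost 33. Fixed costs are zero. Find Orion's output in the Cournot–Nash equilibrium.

Cinder's profit: π_C = (137 - 0.5Q)q_C - (10q_C). Setting ∂π_C/∂q_C = 0: 127 - q_C - (1/2)(q_O) = 0.
Orion's profit: π_O = (137 - 0.5Q)q_O - (33q_O). Setting ∂π_O/∂q_O = 0: 104 - q_O - (1/2)(q_C) = 0.
Rearranging gives the reaction functions q_C = (127 - (1/2)q_O) and q_O = (104 - (1/2)q_C).
Substituting one into the other gives q_C = 100 and q_O = 54.

54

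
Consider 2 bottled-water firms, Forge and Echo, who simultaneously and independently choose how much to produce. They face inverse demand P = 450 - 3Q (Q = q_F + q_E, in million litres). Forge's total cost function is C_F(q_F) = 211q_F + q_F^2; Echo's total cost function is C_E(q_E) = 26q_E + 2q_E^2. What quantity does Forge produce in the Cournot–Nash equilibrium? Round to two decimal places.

15.75

Forge's profit: π_F = (450 - 3Q)q_F - (211q_F + q_F²). Setting ∂π_F/∂q_F = 0: 239 - 8q_F - 3(q_E) = 0.
Echo's first-order condition: 424 - 10q_E - 3(q_F) = 0.
So q_F = (239 - 3q_E)/8 and q_E = (424 - 3q_F)/10.
Substituting one into the other gives q_F = 1118/71 and q_E = 37.6761.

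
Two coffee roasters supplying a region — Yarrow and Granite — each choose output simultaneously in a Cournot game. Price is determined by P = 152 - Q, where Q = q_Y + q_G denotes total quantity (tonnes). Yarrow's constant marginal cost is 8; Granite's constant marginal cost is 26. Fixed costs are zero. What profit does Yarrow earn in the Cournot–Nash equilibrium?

Yarrow's profit: π_Y = (152 - Q)q_Y - (8q_Y). Setting ∂π_Y/∂q_Y = 0: 144 - 2q_Y - (q_G) = 0.
Granite's first-order condition: 126 - 2q_G - (q_Y) = 0.
Best responses: q_Y = (144 - q_G)/2, q_G = (126 - q_Y)/2.
Solving the pair: q_Y = 54, q_G = 36.
Price P = 152 - 90 = 62.
Yarrow's profit: (62 - 8)·54 = 2916.

2916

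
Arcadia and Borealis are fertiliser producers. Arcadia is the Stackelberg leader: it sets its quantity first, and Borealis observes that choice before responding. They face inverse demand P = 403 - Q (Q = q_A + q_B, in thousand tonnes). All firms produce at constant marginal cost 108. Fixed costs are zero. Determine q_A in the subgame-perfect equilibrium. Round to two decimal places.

147.50

Solve by backward induction. Given q_A, the follower Borealis maximises π_B = (403 - q_A - q_B)q_B - 108q_B.
Setting the follower's marginal profit to zero, 295 - q_A - 2q_B = 0, i.e. q_B = (295 - q_A)/2.
The leader anticipates this reaction. Substituting into P = 403 - Q gives P = 511/2 - (1/2)q_A, so π_A = (511/2 - (1/2)q_A)q_A - 108q_A.
Maximising: ∂π_A/∂q_A = 295/2 - q_A = 0, giving q_A = 295/2.
Then q_B = (295 - 295/2)/2 = 295/4.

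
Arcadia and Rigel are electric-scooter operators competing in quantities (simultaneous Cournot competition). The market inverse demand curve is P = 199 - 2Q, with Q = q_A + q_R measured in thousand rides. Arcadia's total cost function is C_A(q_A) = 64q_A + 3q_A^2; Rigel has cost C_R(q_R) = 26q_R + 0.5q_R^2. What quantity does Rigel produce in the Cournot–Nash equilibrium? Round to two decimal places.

31.74

Arcadia's profit: π_A = (199 - 2Q)q_A - (64q_A + 3q_A²). Setting ∂π_A/∂q_A = 0: 135 - 10q_A - 2(q_R) = 0.
Rigel's first-order condition: 173 - 5q_R - 2(q_A) = 0.
So q_A = (135 - 2q_R)/10 and q_R = (173 - 2q_A)/5.
Substituting one into the other gives q_A = 329/46 and q_R = 730/23.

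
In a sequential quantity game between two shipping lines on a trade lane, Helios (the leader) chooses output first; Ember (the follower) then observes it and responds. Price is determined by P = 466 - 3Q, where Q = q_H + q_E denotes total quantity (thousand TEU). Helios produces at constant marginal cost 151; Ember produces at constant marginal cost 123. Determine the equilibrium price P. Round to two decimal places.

222.75

Solve by backward induction. Given q_H, the follower Ember maximises π_E = (466 - 3q_H - 3q_E)q_E - 123q_E.
Follower FOC: 343 - 3q_H - 6q_E = 0, so q_E(q_H) = (343 - 3q_H)/6.
The leader anticipates this reaction. Substituting into P = 466 - 3Q gives P = 589/2 - (3/2)q_H, so π_H = (589/2 - (3/2)q_H)q_H - 151q_H.
Leader FOC: 287/2 - 3q_H = 0, so q_H = 287/6.
Then q_E = (343 - 3·(287/6))/6 = 133/4.
Total output Q = 973/12, so price P = 466 - 3·(973/12) = 891/4.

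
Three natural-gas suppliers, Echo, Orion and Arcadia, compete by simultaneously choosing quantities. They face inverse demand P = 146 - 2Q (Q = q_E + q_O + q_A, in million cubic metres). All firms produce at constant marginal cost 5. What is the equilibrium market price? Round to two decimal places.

40.25

A representative firm's profit is π_i = q_i(146 - 2Q) - 5q_i.
First-order condition (treating rivals' output as given): 141 - 4q_i - 2·Σ_{j≠i} q_j = 0.
By symmetry each firm produces the same amount; substituting Σ_{j≠i} q_j = 2q_i yields q_i = 141/8.
Total output Q = 423/8, so price P = 146 - 2·(423/8) = 161/4.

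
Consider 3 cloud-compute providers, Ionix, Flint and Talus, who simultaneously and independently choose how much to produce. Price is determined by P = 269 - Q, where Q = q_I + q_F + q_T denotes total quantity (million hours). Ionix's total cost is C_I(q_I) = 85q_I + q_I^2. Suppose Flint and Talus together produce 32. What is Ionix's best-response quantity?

38

With rivals' combined output fixed at 32, Ionix's profit is π_I = (269 - 32 - q_I)q_I - (85q_I + q_I²) = (237 - q_I)q_I - (85q_I + q_I²).
∂π_I/∂q_I = 152 - 4q_I = 0, so q_I = 38.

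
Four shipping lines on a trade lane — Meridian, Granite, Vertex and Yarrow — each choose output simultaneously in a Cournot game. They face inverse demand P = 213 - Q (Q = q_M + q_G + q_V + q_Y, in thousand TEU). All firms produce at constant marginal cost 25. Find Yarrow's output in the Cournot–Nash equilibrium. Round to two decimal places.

Each firm earns π_i = (213 - Q)q_i - 25q_i.
First-order condition (treating rivals' output as given): 188 - 2q_i - Σ_{j≠i} q_j = 0.
With identical firms every q_j equals q_i, so Σ_{j≠i} q_j = 3q_i and 188 = 5q_i, giving q_i = 188/5.

37.60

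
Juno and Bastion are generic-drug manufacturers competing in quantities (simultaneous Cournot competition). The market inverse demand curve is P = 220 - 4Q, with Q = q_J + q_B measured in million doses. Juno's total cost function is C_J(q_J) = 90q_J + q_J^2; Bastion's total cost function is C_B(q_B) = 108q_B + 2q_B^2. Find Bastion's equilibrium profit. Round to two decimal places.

Juno's profit: π_J = (220 - 4Q)q_J - (90q_J + q_J²). Setting ∂π_J/∂q_J = 0: 130 - 10q_J - 4(q_B) = 0.
Bastion's first-order condition: 112 - 12q_B - 4(q_J) = 0.
Rearranging gives the reaction functions q_J = (130 - 4q_B)/10 and q_B = (112 - 4q_J)/12.
Substituting one into the other gives q_J = 139/13 and q_B = 75/13.
Price P = 220 - 4·(214/13) = 154.1538.
Bastion's profit: 154.1538·(75/13) - 108·(75/13) - 2(75/13)² = 199.7041.

199.70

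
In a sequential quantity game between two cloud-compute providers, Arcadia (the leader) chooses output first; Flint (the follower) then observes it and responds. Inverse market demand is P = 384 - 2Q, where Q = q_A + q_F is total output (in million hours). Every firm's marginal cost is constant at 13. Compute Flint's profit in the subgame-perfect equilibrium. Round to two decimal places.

The follower Flint best-responds to any q_A: π_F = (384 - 2Q)q_F - 13q_F.
∂π_F/∂q_F = 371 - 2q_A - 4q_F = 0 gives the reaction function q_F = (371 - 2q_A)/4.
Arcadia substitutes q_F(q_A) into its own profit: π_A = q_A(384 - 2q_A - (371 - 2q_A)/2) - 13q_A = (397/2 - q_A)q_A - 13q_A.
Maximising: ∂π_A/∂q_A = 371/2 - 2q_A = 0, giving q_A = 371/4.
Then q_F = (371 - 2·(371/4))/4 = 371/8.
Price P = 384 - 2·(1113/8) = 423/4.
Flint's profit: (423/4 - 13)·(371/8) = 4301.2813.

4301.28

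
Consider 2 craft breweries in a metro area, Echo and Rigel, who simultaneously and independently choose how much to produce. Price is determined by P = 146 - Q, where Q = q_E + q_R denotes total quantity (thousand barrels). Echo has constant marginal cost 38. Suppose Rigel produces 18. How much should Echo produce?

With the rival's output fixed at 18, Echo's profit is π_E = (146 - 18 - q_E)q_E - (38q_E) = (128 - q_E)q_E - (38q_E).
∂π_E/∂q_E = 90 - 2q_E = 0, so q_E = 45.

45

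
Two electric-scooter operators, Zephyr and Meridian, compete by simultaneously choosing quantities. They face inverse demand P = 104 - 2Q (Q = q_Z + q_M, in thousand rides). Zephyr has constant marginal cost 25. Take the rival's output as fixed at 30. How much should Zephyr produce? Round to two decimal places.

4.75

With the rival's output fixed at 30, Zephyr's profit is π_Z = (104 - 2·30 - 2q_Z)q_Z - (25q_Z) = (44 - 2q_Z)q_Z - (25q_Z).
∂π_Z/∂q_Z = 19 - 4q_Z = 0, so q_Z = 19/4.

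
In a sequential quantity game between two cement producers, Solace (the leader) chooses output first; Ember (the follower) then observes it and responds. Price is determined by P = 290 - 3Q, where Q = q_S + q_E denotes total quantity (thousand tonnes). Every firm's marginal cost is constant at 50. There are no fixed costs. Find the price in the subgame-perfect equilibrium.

Solve by backward induction. Given q_S, the follower Ember maximises π_E = (290 - 3q_S - 3q_E)q_E - 50q_E.
Follower FOC: 240 - 3q_S - 6q_E = 0, so q_E(q_S) = (240 - 3q_S)/6.
The leader anticipates this reaction. Substituting into P = 290 - 3Q gives P = 170 - (3/2)q_S, so π_S = (170 - (3/2)q_S)q_S - 50q_S.
Leader FOC: 120 - 3q_S = 0, so q_S = 40.
Then q_E = (240 - 3·40)/6 = 20.
Total output Q = 60, so price P = 290 - 3·60 = 110.

110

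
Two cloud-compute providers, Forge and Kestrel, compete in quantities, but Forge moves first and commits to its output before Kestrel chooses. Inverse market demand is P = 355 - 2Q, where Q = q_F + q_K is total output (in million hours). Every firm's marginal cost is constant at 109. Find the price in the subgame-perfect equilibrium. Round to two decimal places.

The follower Kestrel best-responds to any q_F: π_K = (355 - 2Q)q_K - 109q_K.
Follower FOC: 246 - 2q_F - 4q_K = 0, so q_K(q_F) = (246 - 2q_F)/4.
The leader anticipates this reaction. Substituting into P = 355 - 2Q gives P = 232 - q_F, so π_F = (232 - q_F)q_F - 109q_F.
The leader's first-order condition 123 - 2q_F = 0 yields q_F = 123/2.
Then q_K = (246 - 2·(123/2))/4 = 123/4.
Total output Q = 369/4, so price P = 355 - 2·(369/4) = 341/2.

170.50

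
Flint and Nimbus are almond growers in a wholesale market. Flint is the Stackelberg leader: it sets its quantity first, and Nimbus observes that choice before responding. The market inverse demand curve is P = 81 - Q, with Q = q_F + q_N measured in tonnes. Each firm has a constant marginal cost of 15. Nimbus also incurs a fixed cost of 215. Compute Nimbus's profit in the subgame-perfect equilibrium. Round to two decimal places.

57.25

Solve by backward induction. Given q_F, the follower Nimbus maximises π_N = (81 - q_F - q_N)q_N - 15q_N.
Setting the follower's marginal profit to zero, 66 - q_F - 2q_N = 0, i.e. q_N = (66 - q_F)/2.
The leader anticipates this reaction. Substituting into P = 81 - Q gives P = 48 - (1/2)q_F, so π_F = (48 - (1/2)q_F)q_F - 15q_F.
The leader's first-order condition 33 - q_F = 0 yields q_F = 33.
Then q_N = (66 - 33)/2 = 33/2.
Price P = 81 - 99/2 = 63/2.
Nimbus's profit: (63/2 - 15)·(33/2) - 215 = 229/4.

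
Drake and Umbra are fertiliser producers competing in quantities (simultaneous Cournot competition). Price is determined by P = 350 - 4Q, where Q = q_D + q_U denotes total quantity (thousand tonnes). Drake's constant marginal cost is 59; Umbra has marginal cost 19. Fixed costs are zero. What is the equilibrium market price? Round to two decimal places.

142.67

Drake's profit: π_D = (350 - 4Q)q_D - (59q_D). Setting ∂π_D/∂q_D = 0: 291 - 8q_D - 4(q_U) = 0.
Umbra's first-order condition: 331 - 8q_U - 4(q_D) = 0.
Best responses: q_D = (291 - 4q_U)/8, q_U = (331 - 4q_D)/8.
Solving the pair: q_D = 251/12, q_U = 371/12.
Total output Q = 311/6, so price P = 350 - 4·(311/6) = 428/3.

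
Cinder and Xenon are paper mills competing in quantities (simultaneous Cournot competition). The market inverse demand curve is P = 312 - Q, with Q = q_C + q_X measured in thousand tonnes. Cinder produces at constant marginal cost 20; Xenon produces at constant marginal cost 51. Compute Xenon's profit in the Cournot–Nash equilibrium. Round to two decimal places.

5877.78

Cinder's profit: π_C = (312 - Q)q_C - (20q_C). Setting ∂π_C/∂q_C = 0: 292 - 2q_C - (q_X) = 0.
Xenon's first-order condition: 261 - 2q_X - (q_C) = 0.
So q_C = (292 - q_X)/2 and q_X = (261 - q_C)/2.
Substituting one into the other gives q_C = 323/3 and q_X = 230/3.
Price P = 312 - 553/3 = 383/3.
Xenon's profit: (383/3 - 51)·(230/3) = 5877.7778.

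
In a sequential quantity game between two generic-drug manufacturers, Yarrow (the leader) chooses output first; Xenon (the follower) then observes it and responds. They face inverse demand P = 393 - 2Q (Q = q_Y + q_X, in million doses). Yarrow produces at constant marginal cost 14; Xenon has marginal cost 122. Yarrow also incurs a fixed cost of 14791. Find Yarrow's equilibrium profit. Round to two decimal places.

Solve by backward induction. Given q_Y, the follower Xenon maximises π_X = (393 - 2q_Y - 2q_X)q_X - 122q_X.
Follower FOC: 271 - 2q_Y - 4q_X = 0, so q_X(q_Y) = (271 - 2q_Y)/4.
Yarrow substitutes q_X(q_Y) into its own profit: π_Y = q_Y(393 - 2q_Y - (271 - 2q_Y)/2) - 14q_Y = (515/2 - q_Y)q_Y - 14q_Y.
Leader FOC: 487/2 - 2q_Y = 0, so q_Y = 487/4.
Then q_X = (271 - 2·(487/4))/4 = 55/8.
Price P = 393 - 2·(1029/8) = 543/4.
Yarrow's profit: (543/4 - 14)·(487/4) - 14791 = 513/16.

32.06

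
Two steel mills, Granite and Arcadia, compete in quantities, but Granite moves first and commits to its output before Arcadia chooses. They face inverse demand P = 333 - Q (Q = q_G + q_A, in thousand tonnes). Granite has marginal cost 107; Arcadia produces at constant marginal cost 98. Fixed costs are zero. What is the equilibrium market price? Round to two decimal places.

161.25

Solve by backward induction. Given q_G, the follower Arcadia maximises π_A = (333 - q_G - q_A)q_A - 98q_A.
∂π_A/∂q_A = 235 - q_G - 2q_A = 0 gives the reaction function q_A = (235 - q_G)/2.
Granite substitutes q_A(q_G) into its own profit: π_G = q_G(333 - q_G - (235 - q_G)/2) - 107q_G = (431/2 - (1/2)q_G)q_G - 107q_G.
The leader's first-order condition 217/2 - q_G = 0 yields q_G = 217/2.
Then q_A = (235 - 217/2)/2 = 253/4.
Total output Q = 687/4, so price P = 333 - 687/4 = 645/4.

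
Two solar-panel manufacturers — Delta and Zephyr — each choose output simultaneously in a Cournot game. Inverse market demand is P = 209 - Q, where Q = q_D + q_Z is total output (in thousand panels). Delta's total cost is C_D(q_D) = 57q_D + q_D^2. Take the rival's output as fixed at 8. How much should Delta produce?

With the rival's output fixed at 8, Delta's profit is π_D = (209 - 8 - q_D)q_D - (57q_D + q_D²) = (201 - q_D)q_D - (57q_D + q_D²).
∂π_D/∂q_D = 144 - 4q_D = 0, so q_D = 36.

36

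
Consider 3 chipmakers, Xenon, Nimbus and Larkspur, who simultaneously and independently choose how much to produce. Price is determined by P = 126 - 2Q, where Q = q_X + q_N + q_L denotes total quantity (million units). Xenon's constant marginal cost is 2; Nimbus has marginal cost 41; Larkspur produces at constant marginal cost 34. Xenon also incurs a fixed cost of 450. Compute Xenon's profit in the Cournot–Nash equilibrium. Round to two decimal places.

738.28

Xenon's profit: π_X = (126 - 2Q)q_X - (2q_X). Setting ∂π_X/∂q_X = 0: 124 - 4q_X - 2(q_N + q_L) = 0.
Nimbus's first-order condition: 85 - 4q_N - 2(q_X + q_L) = 0.
Larkspur's profit: π_L = (126 - 2Q)q_L - (34q_L). Setting ∂π_L/∂q_L = 0: 92 - 4q_L - 2(q_X + q_N) = 0.
Adding the 3 first-order conditions: 301 − 8Q = 0, so Q = 301/8.
Back-substituting: q_X = (124 − 301/4)/2 = 195/8, q_N = (85 − 301/4)/2 = 39/8, q_L = (92 − 301/4)/2 = 67/8.
Price P = 126 - 2·(301/8) = 203/4.
Xenon's profit: (203/4 - 2)·(195/8) - 450 = 738.2813.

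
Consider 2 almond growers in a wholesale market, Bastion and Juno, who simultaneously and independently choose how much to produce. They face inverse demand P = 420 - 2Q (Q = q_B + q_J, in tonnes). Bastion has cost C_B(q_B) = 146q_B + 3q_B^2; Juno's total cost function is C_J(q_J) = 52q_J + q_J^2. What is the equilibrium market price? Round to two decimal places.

Bastion's profit: π_B = (420 - 2Q)q_B - (146q_B + 3q_B²). Setting ∂π_B/∂q_B = 0: 274 - 10q_B - 2(q_J) = 0.
Juno's first-order condition: 368 - 6q_J - 2(q_B) = 0.
Best responses: q_B = (274 - 2q_J)/10, q_J = (368 - 2q_B)/6.
Substituting one into the other gives q_B = 227/14 and q_J = 783/14.
Total output Q = 505/7, so price P = 420 - 2·(505/7) = 1930/7.

275.71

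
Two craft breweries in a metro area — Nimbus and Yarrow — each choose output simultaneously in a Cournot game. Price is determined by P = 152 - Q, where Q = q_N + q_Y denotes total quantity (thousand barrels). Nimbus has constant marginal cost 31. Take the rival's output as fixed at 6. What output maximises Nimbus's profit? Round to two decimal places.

57.50

With the rival's output fixed at 6, Nimbus's profit is π_N = (152 - 6 - q_N)q_N - (31q_N) = (146 - q_N)q_N - (31q_N).
∂π_N/∂q_N = 115 - 2q_N = 0, so q_N = 115/2.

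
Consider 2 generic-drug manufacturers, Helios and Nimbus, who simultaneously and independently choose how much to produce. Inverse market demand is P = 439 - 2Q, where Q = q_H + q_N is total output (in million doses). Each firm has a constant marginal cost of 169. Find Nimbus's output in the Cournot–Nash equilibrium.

45

Each firm earns π_i = (439 - 2Q)q_i - 169q_i.
First-order condition (treating rivals' output as given): 270 - 4q_i - 2q_j = 0.
With identical firms every q_j equals q_i, so q_j = q_i and 270 = 6q_i, giving q_i = 45.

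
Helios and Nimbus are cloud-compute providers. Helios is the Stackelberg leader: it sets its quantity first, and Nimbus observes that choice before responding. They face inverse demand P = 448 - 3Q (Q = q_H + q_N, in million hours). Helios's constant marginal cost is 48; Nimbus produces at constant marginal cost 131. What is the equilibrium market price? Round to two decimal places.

The follower Nimbus best-responds to any q_H: π_N = (448 - 3Q)q_N - 131q_N.
Setting the follower's marginal profit to zero, 317 - 3q_H - 6q_N = 0, i.e. q_N = (317 - 3q_H)/6.
Helios substitutes q_N(q_H) into its own profit: π_H = q_H(448 - 3q_H - (317 - 3q_H)/2) - 48q_H = (579/2 - (3/2)q_H)q_H - 48q_H.
Maximising: ∂π_H/∂q_H = 483/2 - 3q_H = 0, giving q_H = 161/2.
Then q_N = (317 - 3·(161/2))/6 = 151/12.
Total output Q = 1117/12, so price P = 448 - 3·(1117/12) = 675/4.

168.75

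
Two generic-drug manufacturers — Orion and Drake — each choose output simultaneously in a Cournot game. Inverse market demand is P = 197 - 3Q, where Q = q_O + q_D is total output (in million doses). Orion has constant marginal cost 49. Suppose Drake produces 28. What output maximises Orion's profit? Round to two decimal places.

10.67

With the rival's output fixed at 28, Orion's profit is π_O = (197 - 3·28 - 3q_O)q_O - (49q_O) = (113 - 3q_O)q_O - (49q_O).
∂π_O/∂q_O = 64 - 6q_O = 0, so q_O = 32/3.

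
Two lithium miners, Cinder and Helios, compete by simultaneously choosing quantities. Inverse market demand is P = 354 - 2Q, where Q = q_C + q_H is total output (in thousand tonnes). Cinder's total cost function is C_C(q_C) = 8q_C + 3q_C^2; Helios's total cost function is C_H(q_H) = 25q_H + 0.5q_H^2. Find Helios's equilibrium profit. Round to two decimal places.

7974.48

Cinder's profit: π_C = (354 - 2Q)q_C - (8q_C + 3q_C²). Setting ∂π_C/∂q_C = 0: 346 - 10q_C - 2(q_H) = 0.
Helios's first-order condition: 329 - 5q_H - 2(q_C) = 0.
Best responses: q_C = (346 - 2q_H)/10, q_H = (329 - 2q_C)/5.
Substituting one into the other gives q_C = 536/23 and q_H = 1299/23.
Price P = 354 - 2·(1835/23) = 194.4348.
Helios's profit: 194.4348·(1299/23) - 25·(1299/23) - (1/2)(1299/23)² = 7974.4849.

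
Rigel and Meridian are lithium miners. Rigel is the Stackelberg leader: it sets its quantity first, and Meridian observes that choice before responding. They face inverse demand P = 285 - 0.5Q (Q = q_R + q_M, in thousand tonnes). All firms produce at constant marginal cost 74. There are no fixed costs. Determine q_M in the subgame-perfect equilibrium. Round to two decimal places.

Solve by backward induction. Given q_R, the follower Meridian maximises π_M = (285 - (1/2)q_R - (1/2)q_M)q_M - 74q_M.
Follower FOC: 211 - (1/2)q_R - q_M = 0, so q_M(q_R) = (211 - (1/2)q_R).
The leader anticipates this reaction. Substituting into P = 285 - 0.5Q gives P = 359/2 - (1/4)q_R, so π_R = (359/2 - (1/4)q_R)q_R - 74q_R.
Maximising: ∂π_R/∂q_R = 211/2 - (1/2)q_R = 0, giving q_R = 211.
Then q_M = (211 - (1/2)·211) = 211/2.

105.50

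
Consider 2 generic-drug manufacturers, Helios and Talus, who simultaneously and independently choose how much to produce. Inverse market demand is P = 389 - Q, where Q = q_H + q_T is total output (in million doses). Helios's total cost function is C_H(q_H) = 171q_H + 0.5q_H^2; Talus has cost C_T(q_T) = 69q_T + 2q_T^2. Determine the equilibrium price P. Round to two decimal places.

287.24

Helios's profit: π_H = (389 - Q)q_H - (171q_H + (1/2)q_H²). Setting ∂π_H/∂q_H = 0: 218 - 3q_H - (q_T) = 0.
Talus's first-order condition: 320 - 6q_T - (q_H) = 0.
Rearranging gives the reaction functions q_H = (218 - q_T)/3 and q_T = (320 - q_H)/6.
Substituting one into the other gives q_H = 988/17 and q_T = 742/17.
Total output Q = 1730/17, so price P = 389 - 1730/17 = 287.2353.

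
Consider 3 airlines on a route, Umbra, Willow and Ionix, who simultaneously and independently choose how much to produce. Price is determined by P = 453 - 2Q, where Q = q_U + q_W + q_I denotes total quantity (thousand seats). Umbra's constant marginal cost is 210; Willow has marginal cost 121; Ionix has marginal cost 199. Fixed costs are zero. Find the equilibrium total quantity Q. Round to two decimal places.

103.63

Umbra's profit: π_U = (453 - 2Q)q_U - (210q_U). Setting ∂π_U/∂q_U = 0: 243 - 4q_U - 2(q_W + q_I) = 0.
Willow's profit: π_W = (453 - 2Q)q_W - (121q_W). Setting ∂π_W/∂q_W = 0: 332 - 4q_W - 2(q_U + q_I) = 0.
Ionix's first-order condition: 254 - 4q_I - 2(q_U + q_W) = 0.
Adding the 3 conditions: 829 − 4Q − 4Q = 0, i.e. Q = 829/8.
Back-substituting: q_U = (243 − 829/4)/2 = 143/8, q_W = (332 − 829/4)/2 = 499/8, q_I = (254 − 829/4)/2 = 187/8.
Total output Q = 143/8 + 499/8 + 187/8 = 829/8.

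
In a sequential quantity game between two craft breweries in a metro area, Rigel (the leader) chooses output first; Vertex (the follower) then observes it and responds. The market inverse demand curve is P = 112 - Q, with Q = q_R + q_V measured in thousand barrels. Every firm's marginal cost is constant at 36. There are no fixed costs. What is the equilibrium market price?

The follower Vertex best-responds to any q_R: π_V = (112 - Q)q_V - 36q_V.
Setting the follower's marginal profit to zero, 76 - q_R - 2q_V = 0, i.e. q_V = (76 - q_R)/2.
Rigel substitutes q_V(q_R) into its own profit: π_R = q_R(112 - q_R - (76 - q_R)/2) - 36q_R = (74 - (1/2)q_R)q_R - 36q_R.
Leader FOC: 38 - q_R = 0, so q_R = 38.
Then q_V = (76 - 38)/2 = 19.
Total output Q = 57, so price P = 112 - 57 = 55.

55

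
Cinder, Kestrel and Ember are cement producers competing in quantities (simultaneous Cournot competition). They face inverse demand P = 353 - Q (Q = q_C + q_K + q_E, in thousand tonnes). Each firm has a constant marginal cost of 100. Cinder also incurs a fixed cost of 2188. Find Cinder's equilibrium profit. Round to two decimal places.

Each firm earns π_i = (353 - Q)q_i - 100q_i.
Setting ∂π_i/∂q_i = 0 with rivals' quantities fixed: 253 - 2q_i - Σ_{j≠i} q_j = 0.
By symmetry each firm produces the same amount; substituting Σ_{j≠i} q_j = 2q_i yields q_i = 253/4.
Price P = 353 - 759/4 = 653/4.
Cinder's profit: (653/4 - 100)·(253/4) - 2188 = 1812.5625.

1812.56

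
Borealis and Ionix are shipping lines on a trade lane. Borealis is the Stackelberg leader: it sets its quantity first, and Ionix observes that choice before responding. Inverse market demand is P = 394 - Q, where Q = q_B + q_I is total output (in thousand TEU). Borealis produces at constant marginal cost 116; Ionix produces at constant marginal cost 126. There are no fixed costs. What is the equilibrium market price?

Solve by backward induction. Given q_B, the follower Ionix maximises π_I = (394 - q_B - q_I)q_I - 126q_I.
Follower FOC: 268 - q_B - 2q_I = 0, so q_I(q_B) = (268 - q_B)/2.
Borealis substitutes q_I(q_B) into its own profit: π_B = q_B(394 - q_B - (268 - q_B)/2) - 116q_B = (260 - (1/2)q_B)q_B - 116q_B.
The leader's first-order condition 144 - q_B = 0 yields q_B = 144.
Then q_I = (268 - 144)/2 = 62.
Total output Q = 206, so price P = 394 - 206 = 188.

188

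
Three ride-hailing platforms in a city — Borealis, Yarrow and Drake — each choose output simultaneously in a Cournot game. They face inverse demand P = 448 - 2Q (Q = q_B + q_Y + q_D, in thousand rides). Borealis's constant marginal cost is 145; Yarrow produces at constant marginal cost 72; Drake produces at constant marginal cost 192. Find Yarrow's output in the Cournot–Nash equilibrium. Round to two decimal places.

Borealis's profit: π_B = (448 - 2Q)q_B - (145q_B). Setting ∂π_B/∂q_B = 0: 303 - 4q_B - 2(q_Y + q_D) = 0.
Yarrow's profit: π_Y = (448 - 2Q)q_Y - (72q_Y). Setting ∂π_Y/∂q_Y = 0: 376 - 4q_Y - 2(q_B + q_D) = 0.
Drake's profit: π_D = (448 - 2Q)q_D - (192q_D). Setting ∂π_D/∂q_D = 0: 256 - 4q_D - 2(q_B + q_Y) = 0.
Summing all 3 equations gives 935 − 8Q = 0, hence Q = 935/8.
Back-substituting: q_B = (303 − 935/4)/2 = 277/8, q_Y = (376 − 935/4)/2 = 569/8, q_D = (256 − 935/4)/2 = 89/8.

71.13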